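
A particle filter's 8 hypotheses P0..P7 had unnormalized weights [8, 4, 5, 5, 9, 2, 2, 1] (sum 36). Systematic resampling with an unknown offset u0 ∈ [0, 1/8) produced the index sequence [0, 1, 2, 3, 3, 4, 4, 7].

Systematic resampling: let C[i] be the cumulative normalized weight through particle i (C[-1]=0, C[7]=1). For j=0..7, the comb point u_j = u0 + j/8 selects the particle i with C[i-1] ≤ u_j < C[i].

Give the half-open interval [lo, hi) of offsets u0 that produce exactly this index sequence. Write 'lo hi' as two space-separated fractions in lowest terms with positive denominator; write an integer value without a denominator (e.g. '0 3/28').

7/72 1/9

C = [2/9, 1/3, 17/36, 11/18, 31/36, 11/12, 35/36, 1]
j=0 picked index 0: u0 ∈ [0, 2/9)
j=1 picked index 1: u0 ∈ [7/72, 5/24)
j=2 picked index 2: u0 ∈ [1/12, 2/9)
j=3 picked index 3: u0 ∈ [7/72, 17/72)
j=4 picked index 3: u0 ∈ [-1/36, 1/9)
j=5 picked index 4: u0 ∈ [-1/72, 17/72)
j=6 picked index 4: u0 ∈ [-5/36, 1/9)
j=7 picked index 7: u0 ∈ [7/72, 1/8)
intersection: [7/72, 1/9)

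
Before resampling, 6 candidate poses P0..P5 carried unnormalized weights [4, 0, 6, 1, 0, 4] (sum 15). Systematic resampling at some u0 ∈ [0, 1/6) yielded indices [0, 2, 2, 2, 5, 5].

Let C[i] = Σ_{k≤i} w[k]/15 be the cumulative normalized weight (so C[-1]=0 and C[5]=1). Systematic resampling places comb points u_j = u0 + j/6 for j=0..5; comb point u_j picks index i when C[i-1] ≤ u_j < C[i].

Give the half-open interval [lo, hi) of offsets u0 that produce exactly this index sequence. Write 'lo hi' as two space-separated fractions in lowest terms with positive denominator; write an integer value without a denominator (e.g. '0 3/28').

C = [4/15, 4/15, 2/3, 11/15, 11/15, 1]
j=0 picked index 0: u0 ∈ [0, 4/15)
j=1 picked index 2: u0 ∈ [1/10, 1/2)
j=2 picked index 2: u0 ∈ [-1/15, 1/3)
j=3 picked index 2: u0 ∈ [-7/30, 1/6)
j=4 picked index 5: u0 ∈ [1/15, 1/3)
j=5 picked index 5: u0 ∈ [-1/10, 1/6)
intersection: [1/10, 1/6)

1/10 1/6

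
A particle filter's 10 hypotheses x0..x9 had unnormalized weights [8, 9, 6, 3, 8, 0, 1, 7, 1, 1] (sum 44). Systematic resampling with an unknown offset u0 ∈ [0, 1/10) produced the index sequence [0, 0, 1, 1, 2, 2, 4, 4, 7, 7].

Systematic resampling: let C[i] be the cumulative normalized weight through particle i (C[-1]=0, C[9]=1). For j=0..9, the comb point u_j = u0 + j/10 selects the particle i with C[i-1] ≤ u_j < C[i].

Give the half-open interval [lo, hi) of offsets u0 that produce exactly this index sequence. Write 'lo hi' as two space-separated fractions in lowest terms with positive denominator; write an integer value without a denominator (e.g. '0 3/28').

0 1/44

C = [2/11, 17/44, 23/44, 13/22, 17/22, 17/22, 35/44, 21/22, 43/44, 1]
j=0 picked index 0: u0 ∈ [0, 2/11)
j=1 picked index 0: u0 ∈ [-1/10, 9/110)
j=2 picked index 1: u0 ∈ [-1/55, 41/220)
j=3 picked index 1: u0 ∈ [-13/110, 19/220)
j=4 picked index 2: u0 ∈ [-3/220, 27/220)
j=5 picked index 2: u0 ∈ [-5/44, 1/44)
j=6 picked index 4: u0 ∈ [-1/110, 19/110)
j=7 picked index 4: u0 ∈ [-6/55, 4/55)
j=8 picked index 7: u0 ∈ [-1/220, 17/110)
j=9 picked index 7: u0 ∈ [-23/220, 3/55)
intersection: [0, 1/44)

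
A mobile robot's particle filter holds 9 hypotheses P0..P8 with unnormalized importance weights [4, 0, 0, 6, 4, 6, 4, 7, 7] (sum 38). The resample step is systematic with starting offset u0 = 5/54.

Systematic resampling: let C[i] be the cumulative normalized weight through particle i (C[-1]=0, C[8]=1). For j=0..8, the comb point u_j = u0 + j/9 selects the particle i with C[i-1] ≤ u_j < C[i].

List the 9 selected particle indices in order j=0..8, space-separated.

C = [2/19, 2/19, 2/19, 5/19, 7/19, 10/19, 12/19, 31/38, 1]
j=0: u_0=5/54 ∈ [0, 2/19) → index 0
j=1: u_1=11/54 ∈ [2/19, 5/19) → index 3
j=2: u_2=17/54 ∈ [5/19, 7/19) → index 4
j=3: u_3=23/54 ∈ [7/19, 10/19) → index 5
j=4: u_4=29/54 ∈ [10/19, 12/19) → index 6
j=5: u_5=35/54 ∈ [12/19, 31/38) → index 7
j=6: u_6=41/54 ∈ [12/19, 31/38) → index 7
j=7: u_7=47/54 ∈ [31/38, 1) → index 8
j=8: u_8=53/54 ∈ [31/38, 1) → index 8

0 3 4 5 6 7 7 8 8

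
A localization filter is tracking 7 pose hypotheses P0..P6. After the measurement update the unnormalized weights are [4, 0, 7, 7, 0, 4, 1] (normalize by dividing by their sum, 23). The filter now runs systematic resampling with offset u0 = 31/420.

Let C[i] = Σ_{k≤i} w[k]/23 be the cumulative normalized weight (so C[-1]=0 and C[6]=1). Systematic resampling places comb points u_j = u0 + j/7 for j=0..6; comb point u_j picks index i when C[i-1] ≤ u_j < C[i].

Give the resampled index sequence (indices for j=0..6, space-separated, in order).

0 2 2 3 3 5 5

C = [4/23, 4/23, 11/23, 18/23, 18/23, 22/23, 1]
j=0: u_0=31/420 ∈ [0, 4/23) → index 0
j=1: u_1=13/60 ∈ [4/23, 11/23) → index 2
j=2: u_2=151/420 ∈ [4/23, 11/23) → index 2
j=3: u_3=211/420 ∈ [11/23, 18/23) → index 3
j=4: u_4=271/420 ∈ [11/23, 18/23) → index 3
j=5: u_5=331/420 ∈ [18/23, 22/23) → index 5
j=6: u_6=391/420 ∈ [18/23, 22/23) → index 5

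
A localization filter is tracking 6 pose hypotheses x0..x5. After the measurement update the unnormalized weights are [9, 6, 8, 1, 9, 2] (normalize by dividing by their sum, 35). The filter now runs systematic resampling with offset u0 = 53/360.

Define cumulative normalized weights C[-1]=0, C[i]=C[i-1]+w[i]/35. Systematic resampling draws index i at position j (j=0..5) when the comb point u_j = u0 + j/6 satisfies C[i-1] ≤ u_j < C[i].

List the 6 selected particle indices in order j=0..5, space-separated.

0 1 2 2 4 5

C = [9/35, 3/7, 23/35, 24/35, 33/35, 1]
j=0: u_0=53/360 ∈ [0, 9/35) → index 0
j=1: u_1=113/360 ∈ [9/35, 3/7) → index 1
j=2: u_2=173/360 ∈ [3/7, 23/35) → index 2
j=3: u_3=233/360 ∈ [3/7, 23/35) → index 2
j=4: u_4=293/360 ∈ [24/35, 33/35) → index 4
j=5: u_5=353/360 ∈ [33/35, 1) → index 5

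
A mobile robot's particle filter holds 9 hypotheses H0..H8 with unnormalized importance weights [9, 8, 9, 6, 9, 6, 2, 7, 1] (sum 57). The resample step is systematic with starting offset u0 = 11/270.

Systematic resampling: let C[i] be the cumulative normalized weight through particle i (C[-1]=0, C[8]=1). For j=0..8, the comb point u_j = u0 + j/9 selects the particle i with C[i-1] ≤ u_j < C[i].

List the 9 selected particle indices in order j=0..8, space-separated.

0 0 1 2 3 4 4 5 7

C = [3/19, 17/57, 26/57, 32/57, 41/57, 47/57, 49/57, 56/57, 1]
j=0: u_0=11/270 ∈ [0, 3/19) → index 0
j=1: u_1=41/270 ∈ [0, 3/19) → index 0
j=2: u_2=71/270 ∈ [3/19, 17/57) → index 1
j=3: u_3=101/270 ∈ [17/57, 26/57) → index 2
j=4: u_4=131/270 ∈ [26/57, 32/57) → index 3
j=5: u_5=161/270 ∈ [32/57, 41/57) → index 4
j=6: u_6=191/270 ∈ [32/57, 41/57) → index 4
j=7: u_7=221/270 ∈ [41/57, 47/57) → index 5
j=8: u_8=251/270 ∈ [49/57, 56/57) → index 7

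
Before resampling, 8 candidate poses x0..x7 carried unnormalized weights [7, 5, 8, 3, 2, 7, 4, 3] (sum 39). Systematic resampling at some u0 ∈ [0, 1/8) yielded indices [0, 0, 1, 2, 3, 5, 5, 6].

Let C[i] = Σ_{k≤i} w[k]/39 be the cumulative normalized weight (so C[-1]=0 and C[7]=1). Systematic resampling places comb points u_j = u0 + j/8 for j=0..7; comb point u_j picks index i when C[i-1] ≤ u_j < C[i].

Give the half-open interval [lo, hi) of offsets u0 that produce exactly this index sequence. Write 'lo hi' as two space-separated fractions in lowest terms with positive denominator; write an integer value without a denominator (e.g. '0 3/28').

5/312 5/104

C = [7/39, 4/13, 20/39, 23/39, 25/39, 32/39, 12/13, 1]
j=0 picked index 0: u0 ∈ [0, 7/39)
j=1 picked index 0: u0 ∈ [-1/8, 17/312)
j=2 picked index 1: u0 ∈ [-11/156, 3/52)
j=3 picked index 2: u0 ∈ [-7/104, 43/312)
j=4 picked index 3: u0 ∈ [1/78, 7/78)
j=5 picked index 5: u0 ∈ [5/312, 61/312)
j=6 picked index 5: u0 ∈ [-17/156, 11/156)
j=7 picked index 6: u0 ∈ [-17/312, 5/104)
intersection: [5/312, 5/104)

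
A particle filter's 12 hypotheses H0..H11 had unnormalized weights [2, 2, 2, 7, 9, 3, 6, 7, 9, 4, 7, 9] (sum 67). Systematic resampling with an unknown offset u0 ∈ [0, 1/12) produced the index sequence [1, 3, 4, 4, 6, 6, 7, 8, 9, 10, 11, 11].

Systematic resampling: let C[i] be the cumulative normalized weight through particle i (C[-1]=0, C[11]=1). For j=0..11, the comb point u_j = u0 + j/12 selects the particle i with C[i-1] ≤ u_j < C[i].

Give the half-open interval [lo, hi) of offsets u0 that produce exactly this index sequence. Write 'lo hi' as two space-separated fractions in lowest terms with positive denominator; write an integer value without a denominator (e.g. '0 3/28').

C = [2/67, 4/67, 6/67, 13/67, 22/67, 25/67, 31/67, 38/67, 47/67, 51/67, 58/67, 1]
j=0 picked index 1: u0 ∈ [2/67, 4/67)
j=1 picked index 3: u0 ∈ [5/804, 89/804)
j=2 picked index 4: u0 ∈ [11/402, 65/402)
j=3 picked index 4: u0 ∈ [-15/268, 21/268)
j=4 picked index 6: u0 ∈ [8/201, 26/201)
j=5 picked index 6: u0 ∈ [-35/804, 37/804)
j=6 picked index 7: u0 ∈ [-5/134, 9/134)
j=7 picked index 8: u0 ∈ [-13/804, 95/804)
j=8 picked index 9: u0 ∈ [7/201, 19/201)
j=9 picked index 10: u0 ∈ [3/268, 31/268)
j=10 picked index 11: u0 ∈ [13/402, 1/6)
j=11 picked index 11: u0 ∈ [-41/804, 1/12)
intersection: [8/201, 37/804)

8/201 37/804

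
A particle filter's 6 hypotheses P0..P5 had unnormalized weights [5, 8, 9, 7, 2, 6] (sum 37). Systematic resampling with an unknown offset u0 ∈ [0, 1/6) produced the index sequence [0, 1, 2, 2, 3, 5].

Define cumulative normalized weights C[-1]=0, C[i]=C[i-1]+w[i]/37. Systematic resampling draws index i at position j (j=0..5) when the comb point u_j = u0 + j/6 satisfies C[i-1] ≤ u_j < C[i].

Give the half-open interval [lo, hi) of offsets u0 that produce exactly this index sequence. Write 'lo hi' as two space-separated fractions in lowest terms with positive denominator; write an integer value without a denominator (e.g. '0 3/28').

C = [5/37, 13/37, 22/37, 29/37, 31/37, 1]
j=0 picked index 0: u0 ∈ [0, 5/37)
j=1 picked index 1: u0 ∈ [-7/222, 41/222)
j=2 picked index 2: u0 ∈ [2/111, 29/111)
j=3 picked index 2: u0 ∈ [-11/74, 7/74)
j=4 picked index 3: u0 ∈ [-8/111, 13/111)
j=5 picked index 5: u0 ∈ [1/222, 1/6)
intersection: [2/111, 7/74)

2/111 7/74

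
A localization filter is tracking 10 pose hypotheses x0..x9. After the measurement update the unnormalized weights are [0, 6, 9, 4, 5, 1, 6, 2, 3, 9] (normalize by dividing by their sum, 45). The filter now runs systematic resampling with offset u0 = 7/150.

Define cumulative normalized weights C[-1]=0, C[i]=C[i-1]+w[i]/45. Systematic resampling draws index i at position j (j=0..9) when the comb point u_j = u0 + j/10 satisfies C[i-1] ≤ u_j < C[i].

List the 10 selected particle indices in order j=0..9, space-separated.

C = [0, 2/15, 1/3, 19/45, 8/15, 5/9, 31/45, 11/15, 4/5, 1]
j=0: u_0=7/150 ∈ [0, 2/15) → index 1
j=1: u_1=11/75 ∈ [2/15, 1/3) → index 2
j=2: u_2=37/150 ∈ [2/15, 1/3) → index 2
j=3: u_3=26/75 ∈ [1/3, 19/45) → index 3
j=4: u_4=67/150 ∈ [19/45, 8/15) → index 4
j=5: u_5=41/75 ∈ [8/15, 5/9) → index 5
j=6: u_6=97/150 ∈ [5/9, 31/45) → index 6
j=7: u_7=56/75 ∈ [11/15, 4/5) → index 8
j=8: u_8=127/150 ∈ [4/5, 1) → index 9
j=9: u_9=71/75 ∈ [4/5, 1) → index 9

1 2 2 3 4 5 6 8 9 9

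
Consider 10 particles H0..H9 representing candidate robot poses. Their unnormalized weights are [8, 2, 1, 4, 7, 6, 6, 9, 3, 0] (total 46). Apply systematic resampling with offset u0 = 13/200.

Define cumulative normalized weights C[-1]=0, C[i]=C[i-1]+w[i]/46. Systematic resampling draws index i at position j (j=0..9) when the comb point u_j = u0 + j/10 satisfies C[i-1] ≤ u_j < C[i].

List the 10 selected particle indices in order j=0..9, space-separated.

0 0 3 4 4 5 6 7 7 8

C = [4/23, 5/23, 11/46, 15/46, 11/23, 14/23, 17/23, 43/46, 1, 1]
j=0: u_0=13/200 ∈ [0, 4/23) → index 0
j=1: u_1=33/200 ∈ [0, 4/23) → index 0
j=2: u_2=53/200 ∈ [11/46, 15/46) → index 3
j=3: u_3=73/200 ∈ [15/46, 11/23) → index 4
j=4: u_4=93/200 ∈ [15/46, 11/23) → index 4
j=5: u_5=113/200 ∈ [11/23, 14/23) → index 5
j=6: u_6=133/200 ∈ [14/23, 17/23) → index 6
j=7: u_7=153/200 ∈ [17/23, 43/46) → index 7
j=8: u_8=173/200 ∈ [17/23, 43/46) → index 7
j=9: u_9=193/200 ∈ [43/46, 1) → index 8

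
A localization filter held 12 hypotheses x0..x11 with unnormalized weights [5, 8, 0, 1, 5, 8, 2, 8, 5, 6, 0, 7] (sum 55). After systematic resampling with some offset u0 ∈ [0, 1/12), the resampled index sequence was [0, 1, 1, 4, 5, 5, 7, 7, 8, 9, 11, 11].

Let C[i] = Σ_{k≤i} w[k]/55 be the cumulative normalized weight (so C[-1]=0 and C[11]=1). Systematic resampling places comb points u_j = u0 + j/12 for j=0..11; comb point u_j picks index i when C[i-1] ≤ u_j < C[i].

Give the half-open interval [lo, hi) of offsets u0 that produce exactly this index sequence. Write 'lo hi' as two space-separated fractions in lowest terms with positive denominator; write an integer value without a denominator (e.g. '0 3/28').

13/330 23/330

C = [1/11, 13/55, 13/55, 14/55, 19/55, 27/55, 29/55, 37/55, 42/55, 48/55, 48/55, 1]
j=0 picked index 0: u0 ∈ [0, 1/11)
j=1 picked index 1: u0 ∈ [1/132, 101/660)
j=2 picked index 1: u0 ∈ [-5/66, 23/330)
j=3 picked index 4: u0 ∈ [1/220, 21/220)
j=4 picked index 5: u0 ∈ [2/165, 26/165)
j=5 picked index 5: u0 ∈ [-47/660, 49/660)
j=6 picked index 7: u0 ∈ [3/110, 19/110)
j=7 picked index 7: u0 ∈ [-37/660, 59/660)
j=8 picked index 8: u0 ∈ [1/165, 16/165)
j=9 picked index 9: u0 ∈ [3/220, 27/220)
j=10 picked index 11: u0 ∈ [13/330, 1/6)
j=11 picked index 11: u0 ∈ [-29/660, 1/12)
intersection: [13/330, 23/330)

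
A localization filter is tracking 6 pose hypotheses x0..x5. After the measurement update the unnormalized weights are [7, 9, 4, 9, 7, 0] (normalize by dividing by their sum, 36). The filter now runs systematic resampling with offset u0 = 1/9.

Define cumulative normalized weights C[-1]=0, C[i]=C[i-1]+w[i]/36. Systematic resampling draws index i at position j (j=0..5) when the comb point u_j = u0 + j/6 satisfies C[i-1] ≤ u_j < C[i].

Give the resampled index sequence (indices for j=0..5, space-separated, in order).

0 1 2 3 3 4

C = [7/36, 4/9, 5/9, 29/36, 1, 1]
j=0: u_0=1/9 ∈ [0, 7/36) → index 0
j=1: u_1=5/18 ∈ [7/36, 4/9) → index 1
j=2: u_2=4/9 ∈ [4/9, 5/9) → index 2
j=3: u_3=11/18 ∈ [5/9, 29/36) → index 3
j=4: u_4=7/9 ∈ [5/9, 29/36) → index 3
j=5: u_5=17/18 ∈ [29/36, 1) → index 4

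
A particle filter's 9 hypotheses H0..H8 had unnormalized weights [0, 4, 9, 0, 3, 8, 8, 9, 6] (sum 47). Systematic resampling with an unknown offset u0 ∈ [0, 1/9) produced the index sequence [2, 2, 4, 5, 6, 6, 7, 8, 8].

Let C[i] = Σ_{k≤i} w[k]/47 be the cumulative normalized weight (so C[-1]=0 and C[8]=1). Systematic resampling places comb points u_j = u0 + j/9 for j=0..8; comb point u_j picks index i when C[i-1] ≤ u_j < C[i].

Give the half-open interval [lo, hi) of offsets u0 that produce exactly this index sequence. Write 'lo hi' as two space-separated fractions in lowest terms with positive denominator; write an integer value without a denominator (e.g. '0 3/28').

C = [0, 4/47, 13/47, 13/47, 16/47, 24/47, 32/47, 41/47, 1]
j=0 picked index 2: u0 ∈ [4/47, 13/47)
j=1 picked index 2: u0 ∈ [-11/423, 70/423)
j=2 picked index 4: u0 ∈ [23/423, 50/423)
j=3 picked index 5: u0 ∈ [1/141, 25/141)
j=4 picked index 6: u0 ∈ [28/423, 100/423)
j=5 picked index 6: u0 ∈ [-19/423, 53/423)
j=6 picked index 7: u0 ∈ [2/141, 29/141)
j=7 picked index 8: u0 ∈ [40/423, 2/9)
j=8 picked index 8: u0 ∈ [-7/423, 1/9)
intersection: [40/423, 1/9)

40/423 1/9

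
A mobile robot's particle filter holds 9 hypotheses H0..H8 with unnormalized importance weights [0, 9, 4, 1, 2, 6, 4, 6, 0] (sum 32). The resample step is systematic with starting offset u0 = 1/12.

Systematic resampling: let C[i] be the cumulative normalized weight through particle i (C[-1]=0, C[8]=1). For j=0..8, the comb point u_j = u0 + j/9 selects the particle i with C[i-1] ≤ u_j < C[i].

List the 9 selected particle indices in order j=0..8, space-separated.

C = [0, 9/32, 13/32, 7/16, 1/2, 11/16, 13/16, 1, 1]
j=0: u_0=1/12 ∈ [0, 9/32) → index 1
j=1: u_1=7/36 ∈ [0, 9/32) → index 1
j=2: u_2=11/36 ∈ [9/32, 13/32) → index 2
j=3: u_3=5/12 ∈ [13/32, 7/16) → index 3
j=4: u_4=19/36 ∈ [1/2, 11/16) → index 5
j=5: u_5=23/36 ∈ [1/2, 11/16) → index 5
j=6: u_6=3/4 ∈ [11/16, 13/16) → index 6
j=7: u_7=31/36 ∈ [13/16, 1) → index 7
j=8: u_8=35/36 ∈ [13/16, 1) → index 7

1 1 2 3 5 5 6 7 7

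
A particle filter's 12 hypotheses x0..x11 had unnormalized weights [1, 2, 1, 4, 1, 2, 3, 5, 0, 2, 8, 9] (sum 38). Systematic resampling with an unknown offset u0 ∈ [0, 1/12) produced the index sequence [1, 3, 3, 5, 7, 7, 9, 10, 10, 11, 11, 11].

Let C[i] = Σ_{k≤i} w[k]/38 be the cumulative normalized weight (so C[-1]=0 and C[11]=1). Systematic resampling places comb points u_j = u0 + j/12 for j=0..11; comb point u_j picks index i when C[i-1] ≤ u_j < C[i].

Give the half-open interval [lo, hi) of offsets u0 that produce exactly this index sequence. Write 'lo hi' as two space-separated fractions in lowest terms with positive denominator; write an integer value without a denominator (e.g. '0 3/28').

2/57 3/76

C = [1/38, 3/38, 2/19, 4/19, 9/38, 11/38, 7/19, 1/2, 1/2, 21/38, 29/38, 1]
j=0 picked index 1: u0 ∈ [1/38, 3/38)
j=1 picked index 3: u0 ∈ [5/228, 29/228)
j=2 picked index 3: u0 ∈ [-7/114, 5/114)
j=3 picked index 5: u0 ∈ [-1/76, 3/76)
j=4 picked index 7: u0 ∈ [2/57, 1/6)
j=5 picked index 7: u0 ∈ [-11/228, 1/12)
j=6 picked index 9: u0 ∈ [0, 1/19)
j=7 picked index 10: u0 ∈ [-7/228, 41/228)
j=8 picked index 10: u0 ∈ [-13/114, 11/114)
j=9 picked index 11: u0 ∈ [1/76, 1/4)
j=10 picked index 11: u0 ∈ [-4/57, 1/6)
j=11 picked index 11: u0 ∈ [-35/228, 1/12)
intersection: [2/57, 3/76)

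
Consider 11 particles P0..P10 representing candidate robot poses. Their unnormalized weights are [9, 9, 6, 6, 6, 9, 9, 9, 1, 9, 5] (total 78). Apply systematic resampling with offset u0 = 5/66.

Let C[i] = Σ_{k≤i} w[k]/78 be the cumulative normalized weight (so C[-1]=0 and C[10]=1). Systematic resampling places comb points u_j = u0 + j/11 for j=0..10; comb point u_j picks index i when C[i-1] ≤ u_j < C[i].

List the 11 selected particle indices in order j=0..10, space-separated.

0 1 2 3 4 5 6 7 7 9 10

C = [3/26, 3/13, 4/13, 5/13, 6/13, 15/26, 9/13, 21/26, 32/39, 73/78, 1]
j=0: u_0=5/66 ∈ [0, 3/26) → index 0
j=1: u_1=1/6 ∈ [3/26, 3/13) → index 1
j=2: u_2=17/66 ∈ [3/13, 4/13) → index 2
j=3: u_3=23/66 ∈ [4/13, 5/13) → index 3
j=4: u_4=29/66 ∈ [5/13, 6/13) → index 4
j=5: u_5=35/66 ∈ [6/13, 15/26) → index 5
j=6: u_6=41/66 ∈ [15/26, 9/13) → index 6
j=7: u_7=47/66 ∈ [9/13, 21/26) → index 7
j=8: u_8=53/66 ∈ [9/13, 21/26) → index 7
j=9: u_9=59/66 ∈ [32/39, 73/78) → index 9
j=10: u_10=65/66 ∈ [73/78, 1) → index 10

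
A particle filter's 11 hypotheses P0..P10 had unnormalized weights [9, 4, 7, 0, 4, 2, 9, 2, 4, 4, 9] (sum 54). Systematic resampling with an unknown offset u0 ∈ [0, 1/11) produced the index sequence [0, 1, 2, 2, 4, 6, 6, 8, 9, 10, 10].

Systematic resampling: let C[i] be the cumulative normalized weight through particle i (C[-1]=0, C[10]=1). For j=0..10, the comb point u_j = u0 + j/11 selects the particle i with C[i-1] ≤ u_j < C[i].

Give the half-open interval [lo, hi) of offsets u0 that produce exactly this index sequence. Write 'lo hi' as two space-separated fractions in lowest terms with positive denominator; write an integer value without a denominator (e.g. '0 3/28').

C = [1/6, 13/54, 10/27, 10/27, 4/9, 13/27, 35/54, 37/54, 41/54, 5/6, 1]
j=0 picked index 0: u0 ∈ [0, 1/6)
j=1 picked index 1: u0 ∈ [5/66, 89/594)
j=2 picked index 2: u0 ∈ [35/594, 56/297)
j=3 picked index 2: u0 ∈ [-19/594, 29/297)
j=4 picked index 4: u0 ∈ [2/297, 8/99)
j=5 picked index 6: u0 ∈ [8/297, 115/594)
j=6 picked index 6: u0 ∈ [-19/297, 61/594)
j=7 picked index 8: u0 ∈ [29/594, 73/594)
j=8 picked index 9: u0 ∈ [19/594, 7/66)
j=9 picked index 10: u0 ∈ [1/66, 2/11)
j=10 picked index 10: u0 ∈ [-5/66, 1/11)
intersection: [5/66, 8/99)

5/66 8/99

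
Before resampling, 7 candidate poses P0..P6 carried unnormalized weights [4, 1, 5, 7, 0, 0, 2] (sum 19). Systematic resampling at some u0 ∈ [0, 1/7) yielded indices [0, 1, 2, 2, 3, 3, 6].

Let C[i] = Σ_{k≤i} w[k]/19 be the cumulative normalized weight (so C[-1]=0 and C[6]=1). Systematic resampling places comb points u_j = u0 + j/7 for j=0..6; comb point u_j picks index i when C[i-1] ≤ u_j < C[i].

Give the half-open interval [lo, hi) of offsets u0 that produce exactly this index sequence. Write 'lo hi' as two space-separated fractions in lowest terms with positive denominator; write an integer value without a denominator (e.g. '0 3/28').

9/133 13/133

C = [4/19, 5/19, 10/19, 17/19, 17/19, 17/19, 1]
j=0 picked index 0: u0 ∈ [0, 4/19)
j=1 picked index 1: u0 ∈ [9/133, 16/133)
j=2 picked index 2: u0 ∈ [-3/133, 32/133)
j=3 picked index 2: u0 ∈ [-22/133, 13/133)
j=4 picked index 3: u0 ∈ [-6/133, 43/133)
j=5 picked index 3: u0 ∈ [-25/133, 24/133)
j=6 picked index 6: u0 ∈ [5/133, 1/7)
intersection: [9/133, 13/133)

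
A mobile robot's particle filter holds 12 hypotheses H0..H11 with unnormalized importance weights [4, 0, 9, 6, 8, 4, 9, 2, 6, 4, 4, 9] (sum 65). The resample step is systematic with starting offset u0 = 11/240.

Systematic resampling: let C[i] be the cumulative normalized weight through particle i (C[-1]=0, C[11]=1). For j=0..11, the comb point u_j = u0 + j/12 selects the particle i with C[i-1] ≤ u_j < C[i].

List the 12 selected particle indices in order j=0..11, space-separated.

C = [4/65, 4/65, 1/5, 19/65, 27/65, 31/65, 8/13, 42/65, 48/65, 4/5, 56/65, 1]
j=0: u_0=11/240 ∈ [0, 4/65) → index 0
j=1: u_1=31/240 ∈ [4/65, 1/5) → index 2
j=2: u_2=17/80 ∈ [1/5, 19/65) → index 3
j=3: u_3=71/240 ∈ [19/65, 27/65) → index 4
j=4: u_4=91/240 ∈ [19/65, 27/65) → index 4
j=5: u_5=37/80 ∈ [27/65, 31/65) → index 5
j=6: u_6=131/240 ∈ [31/65, 8/13) → index 6
j=7: u_7=151/240 ∈ [8/13, 42/65) → index 7
j=8: u_8=57/80 ∈ [42/65, 48/65) → index 8
j=9: u_9=191/240 ∈ [48/65, 4/5) → index 9
j=10: u_10=211/240 ∈ [56/65, 1) → index 11
j=11: u_11=77/80 ∈ [56/65, 1) → index 11

0 2 3 4 4 5 6 7 8 9 11 11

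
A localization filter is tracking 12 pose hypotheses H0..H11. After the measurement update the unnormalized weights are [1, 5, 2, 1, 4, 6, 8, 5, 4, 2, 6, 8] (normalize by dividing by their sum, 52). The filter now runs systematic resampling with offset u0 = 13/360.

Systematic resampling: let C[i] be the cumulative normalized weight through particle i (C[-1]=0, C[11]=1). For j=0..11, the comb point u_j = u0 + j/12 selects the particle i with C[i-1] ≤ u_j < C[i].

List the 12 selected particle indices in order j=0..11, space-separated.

C = [1/52, 3/26, 2/13, 9/52, 1/4, 19/52, 27/52, 8/13, 9/13, 19/26, 11/13, 1]
j=0: u_0=13/360 ∈ [1/52, 3/26) → index 1
j=1: u_1=43/360 ∈ [3/26, 2/13) → index 2
j=2: u_2=73/360 ∈ [9/52, 1/4) → index 4
j=3: u_3=103/360 ∈ [1/4, 19/52) → index 5
j=4: u_4=133/360 ∈ [19/52, 27/52) → index 6
j=5: u_5=163/360 ∈ [19/52, 27/52) → index 6
j=6: u_6=193/360 ∈ [27/52, 8/13) → index 7
j=7: u_7=223/360 ∈ [8/13, 9/13) → index 8
j=8: u_8=253/360 ∈ [9/13, 19/26) → index 9
j=9: u_9=283/360 ∈ [19/26, 11/13) → index 10
j=10: u_10=313/360 ∈ [11/13, 1) → index 11
j=11: u_11=343/360 ∈ [11/13, 1) → index 11

1 2 4 5 6 6 7 8 9 10 11 11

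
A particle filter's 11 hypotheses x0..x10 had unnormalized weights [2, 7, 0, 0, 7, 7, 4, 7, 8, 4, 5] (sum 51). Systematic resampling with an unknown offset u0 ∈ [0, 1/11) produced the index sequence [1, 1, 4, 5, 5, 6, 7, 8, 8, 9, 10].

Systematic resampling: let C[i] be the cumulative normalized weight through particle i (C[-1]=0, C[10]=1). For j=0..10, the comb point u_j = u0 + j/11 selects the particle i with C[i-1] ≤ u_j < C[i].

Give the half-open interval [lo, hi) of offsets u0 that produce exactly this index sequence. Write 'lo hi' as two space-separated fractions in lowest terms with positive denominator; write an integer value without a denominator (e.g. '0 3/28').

23/561 14/187

C = [2/51, 3/17, 3/17, 3/17, 16/51, 23/51, 9/17, 2/3, 14/17, 46/51, 1]
j=0 picked index 1: u0 ∈ [2/51, 3/17)
j=1 picked index 1: u0 ∈ [-29/561, 16/187)
j=2 picked index 4: u0 ∈ [-1/187, 74/561)
j=3 picked index 5: u0 ∈ [23/561, 100/561)
j=4 picked index 5: u0 ∈ [-28/561, 49/561)
j=5 picked index 6: u0 ∈ [-2/561, 14/187)
j=6 picked index 7: u0 ∈ [-3/187, 4/33)
j=7 picked index 8: u0 ∈ [1/33, 35/187)
j=8 picked index 8: u0 ∈ [-2/33, 18/187)
j=9 picked index 9: u0 ∈ [1/187, 47/561)
j=10 picked index 10: u0 ∈ [-4/561, 1/11)
intersection: [23/561, 14/187)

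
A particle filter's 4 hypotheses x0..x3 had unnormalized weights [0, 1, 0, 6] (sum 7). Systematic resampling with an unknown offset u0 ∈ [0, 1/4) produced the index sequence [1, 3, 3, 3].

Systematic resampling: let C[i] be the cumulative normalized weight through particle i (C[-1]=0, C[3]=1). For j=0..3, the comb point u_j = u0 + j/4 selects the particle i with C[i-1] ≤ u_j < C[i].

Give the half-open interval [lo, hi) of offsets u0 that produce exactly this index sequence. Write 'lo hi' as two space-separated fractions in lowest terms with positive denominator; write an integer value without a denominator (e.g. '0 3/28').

0 1/7

C = [0, 1/7, 1/7, 1]
j=0 picked index 1: u0 ∈ [0, 1/7)
j=1 picked index 3: u0 ∈ [-3/28, 3/4)
j=2 picked index 3: u0 ∈ [-5/14, 1/2)
j=3 picked index 3: u0 ∈ [-17/28, 1/4)
intersection: [0, 1/7)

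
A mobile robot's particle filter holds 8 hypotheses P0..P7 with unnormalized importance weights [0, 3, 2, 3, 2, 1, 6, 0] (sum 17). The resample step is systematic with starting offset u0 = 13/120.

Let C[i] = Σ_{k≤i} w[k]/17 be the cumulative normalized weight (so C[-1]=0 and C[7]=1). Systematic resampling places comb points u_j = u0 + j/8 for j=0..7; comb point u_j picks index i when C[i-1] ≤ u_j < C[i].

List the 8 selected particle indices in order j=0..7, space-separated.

1 2 3 4 5 6 6 6

C = [0, 3/17, 5/17, 8/17, 10/17, 11/17, 1, 1]
j=0: u_0=13/120 ∈ [0, 3/17) → index 1
j=1: u_1=7/30 ∈ [3/17, 5/17) → index 2
j=2: u_2=43/120 ∈ [5/17, 8/17) → index 3
j=3: u_3=29/60 ∈ [8/17, 10/17) → index 4
j=4: u_4=73/120 ∈ [10/17, 11/17) → index 5
j=5: u_5=11/15 ∈ [11/17, 1) → index 6
j=6: u_6=103/120 ∈ [11/17, 1) → index 6
j=7: u_7=59/60 ∈ [11/17, 1) → index 6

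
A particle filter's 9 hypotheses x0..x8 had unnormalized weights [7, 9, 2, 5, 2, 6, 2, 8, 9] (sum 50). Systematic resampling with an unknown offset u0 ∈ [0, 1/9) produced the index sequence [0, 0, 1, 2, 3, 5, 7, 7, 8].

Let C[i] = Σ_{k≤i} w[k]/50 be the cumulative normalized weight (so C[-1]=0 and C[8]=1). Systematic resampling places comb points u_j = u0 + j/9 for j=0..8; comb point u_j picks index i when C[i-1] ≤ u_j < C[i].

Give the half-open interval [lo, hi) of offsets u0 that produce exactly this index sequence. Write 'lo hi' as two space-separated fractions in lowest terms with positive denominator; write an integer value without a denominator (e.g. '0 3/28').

0 7/450

C = [7/50, 8/25, 9/25, 23/50, 1/2, 31/50, 33/50, 41/50, 1]
j=0 picked index 0: u0 ∈ [0, 7/50)
j=1 picked index 0: u0 ∈ [-1/9, 13/450)
j=2 picked index 1: u0 ∈ [-37/450, 22/225)
j=3 picked index 2: u0 ∈ [-1/75, 2/75)
j=4 picked index 3: u0 ∈ [-19/225, 7/450)
j=5 picked index 5: u0 ∈ [-1/18, 29/450)
j=6 picked index 7: u0 ∈ [-1/150, 23/150)
j=7 picked index 7: u0 ∈ [-53/450, 19/450)
j=8 picked index 8: u0 ∈ [-31/450, 1/9)
intersection: [0, 7/450)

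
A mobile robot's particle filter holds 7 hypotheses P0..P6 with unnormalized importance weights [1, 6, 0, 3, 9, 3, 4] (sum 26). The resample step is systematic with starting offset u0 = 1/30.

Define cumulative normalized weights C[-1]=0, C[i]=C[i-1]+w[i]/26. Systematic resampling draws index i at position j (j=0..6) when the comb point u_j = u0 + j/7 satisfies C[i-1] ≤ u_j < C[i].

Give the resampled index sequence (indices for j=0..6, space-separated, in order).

0 1 3 4 4 5 6

C = [1/26, 7/26, 7/26, 5/13, 19/26, 11/13, 1]
j=0: u_0=1/30 ∈ [0, 1/26) → index 0
j=1: u_1=37/210 ∈ [1/26, 7/26) → index 1
j=2: u_2=67/210 ∈ [7/26, 5/13) → index 3
j=3: u_3=97/210 ∈ [5/13, 19/26) → index 4
j=4: u_4=127/210 ∈ [5/13, 19/26) → index 4
j=5: u_5=157/210 ∈ [19/26, 11/13) → index 5
j=6: u_6=187/210 ∈ [11/13, 1) → index 6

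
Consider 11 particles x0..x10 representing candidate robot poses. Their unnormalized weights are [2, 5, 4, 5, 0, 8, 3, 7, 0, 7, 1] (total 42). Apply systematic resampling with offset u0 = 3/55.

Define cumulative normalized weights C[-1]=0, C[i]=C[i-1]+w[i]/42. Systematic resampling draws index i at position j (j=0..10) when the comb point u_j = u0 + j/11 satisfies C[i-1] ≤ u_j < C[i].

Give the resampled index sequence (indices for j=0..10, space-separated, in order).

1 1 2 3 5 5 6 7 7 9 9

C = [1/21, 1/6, 11/42, 8/21, 8/21, 4/7, 9/14, 17/21, 17/21, 41/42, 1]
j=0: u_0=3/55 ∈ [1/21, 1/6) → index 1
j=1: u_1=8/55 ∈ [1/21, 1/6) → index 1
j=2: u_2=13/55 ∈ [1/6, 11/42) → index 2
j=3: u_3=18/55 ∈ [11/42, 8/21) → index 3
j=4: u_4=23/55 ∈ [8/21, 4/7) → index 5
j=5: u_5=28/55 ∈ [8/21, 4/7) → index 5
j=6: u_6=3/5 ∈ [4/7, 9/14) → index 6
j=7: u_7=38/55 ∈ [9/14, 17/21) → index 7
j=8: u_8=43/55 ∈ [9/14, 17/21) → index 7
j=9: u_9=48/55 ∈ [17/21, 41/42) → index 9
j=10: u_10=53/55 ∈ [17/21, 41/42) → index 9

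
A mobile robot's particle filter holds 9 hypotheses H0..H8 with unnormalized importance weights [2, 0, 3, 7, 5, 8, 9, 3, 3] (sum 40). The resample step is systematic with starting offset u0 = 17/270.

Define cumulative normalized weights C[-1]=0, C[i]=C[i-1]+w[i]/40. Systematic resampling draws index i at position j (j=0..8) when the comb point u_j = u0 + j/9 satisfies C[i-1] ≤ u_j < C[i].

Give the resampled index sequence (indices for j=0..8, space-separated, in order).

2 3 3 4 5 5 6 6 8

C = [1/20, 1/20, 1/8, 3/10, 17/40, 5/8, 17/20, 37/40, 1]
j=0: u_0=17/270 ∈ [1/20, 1/8) → index 2
j=1: u_1=47/270 ∈ [1/8, 3/10) → index 3
j=2: u_2=77/270 ∈ [1/8, 3/10) → index 3
j=3: u_3=107/270 ∈ [3/10, 17/40) → index 4
j=4: u_4=137/270 ∈ [17/40, 5/8) → index 5
j=5: u_5=167/270 ∈ [17/40, 5/8) → index 5
j=6: u_6=197/270 ∈ [5/8, 17/20) → index 6
j=7: u_7=227/270 ∈ [5/8, 17/20) → index 6
j=8: u_8=257/270 ∈ [37/40, 1) → index 8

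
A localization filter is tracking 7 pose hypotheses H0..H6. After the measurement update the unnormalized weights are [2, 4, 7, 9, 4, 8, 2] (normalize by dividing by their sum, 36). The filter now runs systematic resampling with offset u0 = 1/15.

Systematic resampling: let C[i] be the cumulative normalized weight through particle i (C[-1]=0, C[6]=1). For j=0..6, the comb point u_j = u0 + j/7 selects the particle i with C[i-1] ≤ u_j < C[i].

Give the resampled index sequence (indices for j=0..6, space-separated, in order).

1 2 2 3 4 5 5

C = [1/18, 1/6, 13/36, 11/18, 13/18, 17/18, 1]
j=0: u_0=1/15 ∈ [1/18, 1/6) → index 1
j=1: u_1=22/105 ∈ [1/6, 13/36) → index 2
j=2: u_2=37/105 ∈ [1/6, 13/36) → index 2
j=3: u_3=52/105 ∈ [13/36, 11/18) → index 3
j=4: u_4=67/105 ∈ [11/18, 13/18) → index 4
j=5: u_5=82/105 ∈ [13/18, 17/18) → index 5
j=6: u_6=97/105 ∈ [13/18, 17/18) → index 5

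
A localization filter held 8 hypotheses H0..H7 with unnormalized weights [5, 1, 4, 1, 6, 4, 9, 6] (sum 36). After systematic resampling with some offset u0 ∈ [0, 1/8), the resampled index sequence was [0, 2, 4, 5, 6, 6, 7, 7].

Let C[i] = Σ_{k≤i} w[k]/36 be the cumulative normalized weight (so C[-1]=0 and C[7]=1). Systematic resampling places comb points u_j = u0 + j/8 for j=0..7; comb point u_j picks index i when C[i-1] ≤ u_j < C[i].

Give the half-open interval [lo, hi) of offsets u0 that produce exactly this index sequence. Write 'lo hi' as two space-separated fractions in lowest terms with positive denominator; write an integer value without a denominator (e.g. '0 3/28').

7/72 1/8

C = [5/36, 1/6, 5/18, 11/36, 17/36, 7/12, 5/6, 1]
j=0 picked index 0: u0 ∈ [0, 5/36)
j=1 picked index 2: u0 ∈ [1/24, 11/72)
j=2 picked index 4: u0 ∈ [1/18, 2/9)
j=3 picked index 5: u0 ∈ [7/72, 5/24)
j=4 picked index 6: u0 ∈ [1/12, 1/3)
j=5 picked index 6: u0 ∈ [-1/24, 5/24)
j=6 picked index 7: u0 ∈ [1/12, 1/4)
j=7 picked index 7: u0 ∈ [-1/24, 1/8)
intersection: [7/72, 1/8)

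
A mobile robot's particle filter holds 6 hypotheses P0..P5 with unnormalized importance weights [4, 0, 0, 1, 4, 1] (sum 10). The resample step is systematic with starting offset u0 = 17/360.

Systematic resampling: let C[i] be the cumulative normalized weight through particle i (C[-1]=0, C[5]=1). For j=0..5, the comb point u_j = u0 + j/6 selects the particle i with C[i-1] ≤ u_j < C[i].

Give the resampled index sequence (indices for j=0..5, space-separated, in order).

0 0 0 4 4 4

C = [2/5, 2/5, 2/5, 1/2, 9/10, 1]
j=0: u_0=17/360 ∈ [0, 2/5) → index 0
j=1: u_1=77/360 ∈ [0, 2/5) → index 0
j=2: u_2=137/360 ∈ [0, 2/5) → index 0
j=3: u_3=197/360 ∈ [1/2, 9/10) → index 4
j=4: u_4=257/360 ∈ [1/2, 9/10) → index 4
j=5: u_5=317/360 ∈ [1/2, 9/10) → index 4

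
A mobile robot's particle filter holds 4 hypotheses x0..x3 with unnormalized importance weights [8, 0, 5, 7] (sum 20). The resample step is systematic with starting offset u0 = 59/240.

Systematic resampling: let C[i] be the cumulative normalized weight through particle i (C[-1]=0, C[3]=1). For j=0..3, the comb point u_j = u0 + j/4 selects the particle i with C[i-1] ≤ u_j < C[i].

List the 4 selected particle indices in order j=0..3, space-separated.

0 2 3 3

C = [2/5, 2/5, 13/20, 1]
j=0: u_0=59/240 ∈ [0, 2/5) → index 0
j=1: u_1=119/240 ∈ [2/5, 13/20) → index 2
j=2: u_2=179/240 ∈ [13/20, 1) → index 3
j=3: u_3=239/240 ∈ [13/20, 1) → index 3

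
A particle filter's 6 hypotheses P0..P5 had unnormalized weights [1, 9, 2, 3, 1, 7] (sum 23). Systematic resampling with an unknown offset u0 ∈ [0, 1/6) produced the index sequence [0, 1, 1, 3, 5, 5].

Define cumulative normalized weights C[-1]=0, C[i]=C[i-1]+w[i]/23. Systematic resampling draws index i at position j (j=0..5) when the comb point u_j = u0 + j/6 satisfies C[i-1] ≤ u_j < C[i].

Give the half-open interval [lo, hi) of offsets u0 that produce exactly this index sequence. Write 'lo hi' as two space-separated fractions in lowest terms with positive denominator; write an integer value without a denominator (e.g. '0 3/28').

2/69 1/23

C = [1/23, 10/23, 12/23, 15/23, 16/23, 1]
j=0 picked index 0: u0 ∈ [0, 1/23)
j=1 picked index 1: u0 ∈ [-17/138, 37/138)
j=2 picked index 1: u0 ∈ [-20/69, 7/69)
j=3 picked index 3: u0 ∈ [1/46, 7/46)
j=4 picked index 5: u0 ∈ [2/69, 1/3)
j=5 picked index 5: u0 ∈ [-19/138, 1/6)
intersection: [2/69, 1/23)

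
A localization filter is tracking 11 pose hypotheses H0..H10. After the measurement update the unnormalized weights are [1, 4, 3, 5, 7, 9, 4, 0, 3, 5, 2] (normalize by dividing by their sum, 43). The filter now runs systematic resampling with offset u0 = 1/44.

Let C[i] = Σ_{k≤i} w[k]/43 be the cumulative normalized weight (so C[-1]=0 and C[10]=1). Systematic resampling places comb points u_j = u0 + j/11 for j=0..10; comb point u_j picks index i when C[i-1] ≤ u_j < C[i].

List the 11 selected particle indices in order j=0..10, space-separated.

C = [1/43, 5/43, 8/43, 13/43, 20/43, 29/43, 33/43, 33/43, 36/43, 41/43, 1]
j=0: u_0=1/44 ∈ [0, 1/43) → index 0
j=1: u_1=5/44 ∈ [1/43, 5/43) → index 1
j=2: u_2=9/44 ∈ [8/43, 13/43) → index 3
j=3: u_3=13/44 ∈ [8/43, 13/43) → index 3
j=4: u_4=17/44 ∈ [13/43, 20/43) → index 4
j=5: u_5=21/44 ∈ [20/43, 29/43) → index 5
j=6: u_6=25/44 ∈ [20/43, 29/43) → index 5
j=7: u_7=29/44 ∈ [20/43, 29/43) → index 5
j=8: u_8=3/4 ∈ [29/43, 33/43) → index 6
j=9: u_9=37/44 ∈ [36/43, 41/43) → index 9
j=10: u_10=41/44 ∈ [36/43, 41/43) → index 9

0 1 3 3 4 5 5 5 6 9 9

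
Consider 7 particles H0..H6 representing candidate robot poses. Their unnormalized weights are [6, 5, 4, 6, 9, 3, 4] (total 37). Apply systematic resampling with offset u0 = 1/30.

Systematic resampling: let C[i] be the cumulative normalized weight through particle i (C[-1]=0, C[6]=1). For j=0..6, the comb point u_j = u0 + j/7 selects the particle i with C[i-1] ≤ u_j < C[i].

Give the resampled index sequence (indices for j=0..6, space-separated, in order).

C = [6/37, 11/37, 15/37, 21/37, 30/37, 33/37, 1]
j=0: u_0=1/30 ∈ [0, 6/37) → index 0
j=1: u_1=37/210 ∈ [6/37, 11/37) → index 1
j=2: u_2=67/210 ∈ [11/37, 15/37) → index 2
j=3: u_3=97/210 ∈ [15/37, 21/37) → index 3
j=4: u_4=127/210 ∈ [21/37, 30/37) → index 4
j=5: u_5=157/210 ∈ [21/37, 30/37) → index 4
j=6: u_6=187/210 ∈ [30/37, 33/37) → index 5

0 1 2 3 4 4 5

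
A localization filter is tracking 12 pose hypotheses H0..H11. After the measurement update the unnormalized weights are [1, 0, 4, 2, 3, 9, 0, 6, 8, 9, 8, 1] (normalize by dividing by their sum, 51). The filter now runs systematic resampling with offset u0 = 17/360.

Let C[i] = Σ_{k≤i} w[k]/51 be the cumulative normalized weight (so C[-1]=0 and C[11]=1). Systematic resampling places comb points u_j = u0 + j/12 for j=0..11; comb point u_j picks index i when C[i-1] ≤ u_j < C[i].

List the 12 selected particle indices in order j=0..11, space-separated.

C = [1/51, 1/51, 5/51, 7/51, 10/51, 19/51, 19/51, 25/51, 11/17, 14/17, 50/51, 1]
j=0: u_0=17/360 ∈ [1/51, 5/51) → index 2
j=1: u_1=47/360 ∈ [5/51, 7/51) → index 3
j=2: u_2=77/360 ∈ [10/51, 19/51) → index 5
j=3: u_3=107/360 ∈ [10/51, 19/51) → index 5
j=4: u_4=137/360 ∈ [19/51, 25/51) → index 7
j=5: u_5=167/360 ∈ [19/51, 25/51) → index 7
j=6: u_6=197/360 ∈ [25/51, 11/17) → index 8
j=7: u_7=227/360 ∈ [25/51, 11/17) → index 8
j=8: u_8=257/360 ∈ [11/17, 14/17) → index 9
j=9: u_9=287/360 ∈ [11/17, 14/17) → index 9
j=10: u_10=317/360 ∈ [14/17, 50/51) → index 10
j=11: u_11=347/360 ∈ [14/17, 50/51) → index 10

2 3 5 5 7 7 8 8 9 9 10 10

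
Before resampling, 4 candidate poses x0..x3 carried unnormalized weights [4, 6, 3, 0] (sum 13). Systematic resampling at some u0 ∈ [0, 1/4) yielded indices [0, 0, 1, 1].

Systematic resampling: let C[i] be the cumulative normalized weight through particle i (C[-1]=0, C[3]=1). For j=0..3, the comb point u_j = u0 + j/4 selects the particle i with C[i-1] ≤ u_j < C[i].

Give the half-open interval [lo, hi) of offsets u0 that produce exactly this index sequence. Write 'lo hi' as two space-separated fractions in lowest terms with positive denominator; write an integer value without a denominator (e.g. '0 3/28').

0 1/52

C = [4/13, 10/13, 1, 1]
j=0 picked index 0: u0 ∈ [0, 4/13)
j=1 picked index 0: u0 ∈ [-1/4, 3/52)
j=2 picked index 1: u0 ∈ [-5/26, 7/26)
j=3 picked index 1: u0 ∈ [-23/52, 1/52)
intersection: [0, 1/52)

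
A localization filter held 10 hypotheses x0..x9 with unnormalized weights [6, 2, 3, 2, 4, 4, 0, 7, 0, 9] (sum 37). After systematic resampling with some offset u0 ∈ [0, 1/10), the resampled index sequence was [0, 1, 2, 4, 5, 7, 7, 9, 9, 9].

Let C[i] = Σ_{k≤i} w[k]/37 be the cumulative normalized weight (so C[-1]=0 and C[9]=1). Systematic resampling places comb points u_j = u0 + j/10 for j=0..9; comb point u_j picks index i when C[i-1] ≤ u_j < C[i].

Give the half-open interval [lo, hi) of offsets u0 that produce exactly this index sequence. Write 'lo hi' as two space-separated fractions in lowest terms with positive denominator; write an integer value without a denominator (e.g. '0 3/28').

5/74 18/185

C = [6/37, 8/37, 11/37, 13/37, 17/37, 21/37, 21/37, 28/37, 28/37, 1]
j=0 picked index 0: u0 ∈ [0, 6/37)
j=1 picked index 1: u0 ∈ [23/370, 43/370)
j=2 picked index 2: u0 ∈ [3/185, 18/185)
j=3 picked index 4: u0 ∈ [19/370, 59/370)
j=4 picked index 5: u0 ∈ [11/185, 31/185)
j=5 picked index 7: u0 ∈ [5/74, 19/74)
j=6 picked index 7: u0 ∈ [-6/185, 29/185)
j=7 picked index 9: u0 ∈ [21/370, 3/10)
j=8 picked index 9: u0 ∈ [-8/185, 1/5)
j=9 picked index 9: u0 ∈ [-53/370, 1/10)
intersection: [5/74, 18/185)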